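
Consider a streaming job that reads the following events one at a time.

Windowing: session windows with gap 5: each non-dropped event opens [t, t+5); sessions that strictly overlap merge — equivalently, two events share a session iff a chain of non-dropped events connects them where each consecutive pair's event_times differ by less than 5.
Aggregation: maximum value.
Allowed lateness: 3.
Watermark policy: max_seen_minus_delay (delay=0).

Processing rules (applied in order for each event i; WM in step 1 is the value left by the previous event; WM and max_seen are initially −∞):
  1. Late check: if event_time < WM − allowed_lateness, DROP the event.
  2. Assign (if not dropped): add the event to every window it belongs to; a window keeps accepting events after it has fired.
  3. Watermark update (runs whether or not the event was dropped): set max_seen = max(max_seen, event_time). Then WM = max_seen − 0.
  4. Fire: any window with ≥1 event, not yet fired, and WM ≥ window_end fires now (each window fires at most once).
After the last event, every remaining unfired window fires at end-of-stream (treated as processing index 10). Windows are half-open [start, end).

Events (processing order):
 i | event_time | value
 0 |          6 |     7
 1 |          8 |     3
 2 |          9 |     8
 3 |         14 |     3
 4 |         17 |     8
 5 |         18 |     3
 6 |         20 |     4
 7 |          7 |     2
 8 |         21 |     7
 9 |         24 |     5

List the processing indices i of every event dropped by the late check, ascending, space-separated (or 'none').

7

i=0 t=6 v=7: → [6,11); WM=6
i=1 t=8 v=3: → [6,13); WM=8
i=2 t=9 v=8: → [6,14); WM=9
i=3 t=14 v=3: → [14,19); WM=14
i=4 t=17 v=8: → [14,22); WM=17
i=5 t=18 v=3: → [14,23); WM=18
i=6 t=20 v=4: → [14,25); WM=20
i=7 t=7 v=2: DROP (t<20-3); WM=20
i=8 t=21 v=7: → [14,26); WM=21
i=9 t=24 v=5: → [14,29); WM=24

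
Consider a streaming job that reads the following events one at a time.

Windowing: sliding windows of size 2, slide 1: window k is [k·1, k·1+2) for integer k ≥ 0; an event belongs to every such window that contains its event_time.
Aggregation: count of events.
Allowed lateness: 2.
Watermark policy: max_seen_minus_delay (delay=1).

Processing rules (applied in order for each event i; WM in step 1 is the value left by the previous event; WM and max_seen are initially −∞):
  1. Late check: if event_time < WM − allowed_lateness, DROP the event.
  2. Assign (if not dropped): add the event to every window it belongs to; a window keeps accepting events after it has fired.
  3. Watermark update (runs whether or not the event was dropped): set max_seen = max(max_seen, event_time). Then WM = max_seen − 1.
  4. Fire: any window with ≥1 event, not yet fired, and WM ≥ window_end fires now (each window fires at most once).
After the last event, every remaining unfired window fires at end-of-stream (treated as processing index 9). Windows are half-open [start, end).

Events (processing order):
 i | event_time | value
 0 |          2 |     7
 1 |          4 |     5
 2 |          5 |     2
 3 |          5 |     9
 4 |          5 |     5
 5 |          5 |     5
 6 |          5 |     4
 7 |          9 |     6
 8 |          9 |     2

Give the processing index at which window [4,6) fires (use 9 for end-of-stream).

i=0 t=2 v=7: → [2,4),[1,3); WM=1
i=1 t=4 v=5: → [4,6),[3,5); WM=3; [1,3) fires=1
i=2 t=5 v=2: → [5,7),[4,6); WM=4; [2,4) fires=1
i=3 t=5 v=9: → [5,7),[4,6); WM=4
i=4 t=5 v=5: → [5,7),[4,6); WM=4
i=5 t=5 v=5: → [5,7),[4,6); WM=4
i=6 t=5 v=4: → [5,7),[4,6); WM=4
i=7 t=9 v=6: → [9,11),[8,10); WM=8; [3,5) fires=1 [4,6) fires=6 [5,7) fires=5
i=8 t=9 v=2: → [9,11),[8,10); WM=8

7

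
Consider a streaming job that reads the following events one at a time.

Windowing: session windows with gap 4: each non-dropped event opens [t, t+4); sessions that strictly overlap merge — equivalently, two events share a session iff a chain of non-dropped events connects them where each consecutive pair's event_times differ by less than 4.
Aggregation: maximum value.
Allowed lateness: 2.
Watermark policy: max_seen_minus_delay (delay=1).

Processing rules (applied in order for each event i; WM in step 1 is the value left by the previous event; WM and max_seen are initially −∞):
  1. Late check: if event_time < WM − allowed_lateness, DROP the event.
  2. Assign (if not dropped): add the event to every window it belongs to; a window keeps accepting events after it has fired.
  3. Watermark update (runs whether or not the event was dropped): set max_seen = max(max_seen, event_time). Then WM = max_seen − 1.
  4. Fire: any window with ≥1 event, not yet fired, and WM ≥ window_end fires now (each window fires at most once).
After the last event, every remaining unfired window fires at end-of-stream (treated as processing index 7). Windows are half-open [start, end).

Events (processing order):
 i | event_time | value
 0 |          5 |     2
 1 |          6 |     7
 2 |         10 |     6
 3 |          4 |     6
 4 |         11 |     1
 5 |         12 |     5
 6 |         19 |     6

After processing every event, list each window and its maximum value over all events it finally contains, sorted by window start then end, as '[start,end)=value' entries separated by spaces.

[5,10)=7 [10,16)=6 [19,23)=6

i=0 t=5 v=2: → [5,9); WM=4
i=1 t=6 v=7: → [5,10); WM=5
i=2 t=10 v=6: → [10,14); WM=9
i=3 t=4 v=6: DROP (t<9-2); WM=9
i=4 t=11 v=1: → [10,15); WM=10
i=5 t=12 v=5: → [10,16); WM=11
i=6 t=19 v=6: → [19,23); WM=18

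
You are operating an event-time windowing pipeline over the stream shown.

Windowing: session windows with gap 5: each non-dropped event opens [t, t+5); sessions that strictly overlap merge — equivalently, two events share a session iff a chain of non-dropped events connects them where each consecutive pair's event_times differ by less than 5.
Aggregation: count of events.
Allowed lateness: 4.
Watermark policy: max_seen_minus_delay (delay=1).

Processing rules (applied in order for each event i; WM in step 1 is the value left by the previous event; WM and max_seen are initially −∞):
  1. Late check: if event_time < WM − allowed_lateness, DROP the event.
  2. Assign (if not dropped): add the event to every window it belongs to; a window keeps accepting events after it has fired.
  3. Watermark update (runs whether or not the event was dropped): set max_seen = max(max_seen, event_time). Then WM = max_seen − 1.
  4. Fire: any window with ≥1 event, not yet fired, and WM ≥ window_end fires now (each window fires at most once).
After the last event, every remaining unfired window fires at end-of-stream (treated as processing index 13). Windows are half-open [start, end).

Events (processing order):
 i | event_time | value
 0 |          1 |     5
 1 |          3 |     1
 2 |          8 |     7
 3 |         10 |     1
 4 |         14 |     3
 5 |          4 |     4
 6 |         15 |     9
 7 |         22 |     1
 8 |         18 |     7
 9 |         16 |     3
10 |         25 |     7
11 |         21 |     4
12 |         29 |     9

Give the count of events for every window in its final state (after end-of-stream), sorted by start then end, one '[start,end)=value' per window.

[1,8)=2 [8,34)=9

i=0 t=1 v=5: → [1,6); WM=0
i=1 t=3 v=1: → [1,8); WM=2
i=2 t=8 v=7: → [8,13); WM=7
i=3 t=10 v=1: → [8,15); WM=9
i=4 t=14 v=3: → [8,19); WM=13
i=5 t=4 v=4: DROP (t<13-4); WM=13
i=6 t=15 v=9: → [8,20); WM=14
i=7 t=22 v=1: → [22,27); WM=21
i=8 t=18 v=7: → [8,27); WM=21
i=9 t=16 v=3: DROP (t<21-4); WM=21
i=10 t=25 v=7: → [8,30); WM=24
i=11 t=21 v=4: → [8,30); WM=24
i=12 t=29 v=9: → [8,34); WM=28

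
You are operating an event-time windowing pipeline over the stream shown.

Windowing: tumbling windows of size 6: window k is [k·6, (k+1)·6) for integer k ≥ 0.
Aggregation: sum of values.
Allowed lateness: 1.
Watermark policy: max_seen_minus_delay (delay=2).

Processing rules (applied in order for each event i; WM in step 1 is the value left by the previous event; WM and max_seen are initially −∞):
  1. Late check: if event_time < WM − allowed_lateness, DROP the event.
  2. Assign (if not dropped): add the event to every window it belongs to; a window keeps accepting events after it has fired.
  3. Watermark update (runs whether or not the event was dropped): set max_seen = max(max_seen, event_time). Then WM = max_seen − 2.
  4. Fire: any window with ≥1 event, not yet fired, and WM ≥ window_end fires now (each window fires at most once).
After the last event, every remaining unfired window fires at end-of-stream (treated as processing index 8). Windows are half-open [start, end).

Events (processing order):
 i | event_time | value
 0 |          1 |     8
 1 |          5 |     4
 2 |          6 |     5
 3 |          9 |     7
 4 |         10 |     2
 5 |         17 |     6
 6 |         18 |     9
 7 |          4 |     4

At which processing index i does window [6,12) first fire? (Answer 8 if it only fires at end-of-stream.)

i=0 t=1 v=8: → [0,6); WM=-1
i=1 t=5 v=4: → [0,6); WM=3
i=2 t=6 v=5: → [6,12); WM=4
i=3 t=9 v=7: → [6,12); WM=7; [0,6) fires=12
i=4 t=10 v=2: → [6,12); WM=8
i=5 t=17 v=6: → [12,18); WM=15; [6,12) fires=14
i=6 t=18 v=9: → [18,24); WM=16
i=7 t=4 v=4: DROP (t<16-1); WM=16

5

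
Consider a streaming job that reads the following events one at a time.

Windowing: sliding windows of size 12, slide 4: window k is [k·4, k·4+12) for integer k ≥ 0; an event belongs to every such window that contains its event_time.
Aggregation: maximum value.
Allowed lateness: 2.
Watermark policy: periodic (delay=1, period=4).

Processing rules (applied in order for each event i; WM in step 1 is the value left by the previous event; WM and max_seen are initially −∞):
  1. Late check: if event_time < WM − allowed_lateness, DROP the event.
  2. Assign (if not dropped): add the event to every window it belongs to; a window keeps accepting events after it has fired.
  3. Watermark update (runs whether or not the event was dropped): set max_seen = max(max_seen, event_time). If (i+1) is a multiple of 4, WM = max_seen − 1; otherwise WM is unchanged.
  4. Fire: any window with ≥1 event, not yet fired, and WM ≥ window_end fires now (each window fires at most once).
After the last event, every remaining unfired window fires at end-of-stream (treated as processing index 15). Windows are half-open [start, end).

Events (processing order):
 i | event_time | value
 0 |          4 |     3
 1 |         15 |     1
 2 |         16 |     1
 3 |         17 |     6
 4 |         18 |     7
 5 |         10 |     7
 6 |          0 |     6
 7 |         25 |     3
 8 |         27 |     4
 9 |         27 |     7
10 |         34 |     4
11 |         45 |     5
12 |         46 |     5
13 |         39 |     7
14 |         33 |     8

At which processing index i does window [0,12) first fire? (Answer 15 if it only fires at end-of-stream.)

i=0 t=4 v=3: → [4,16),[0,12); WM=−∞
i=1 t=15 v=1: → [12,24),[8,20),[4,16); WM=−∞
i=2 t=16 v=1: → [16,28),[12,24),[8,20); WM=−∞
i=3 t=17 v=6: → [16,28),[12,24),[8,20); WM=16; [0,12) fires=3 [4,16) fires=3
i=4 t=18 v=7: → [16,28),[12,24),[8,20); WM=16
i=5 t=10 v=7: DROP (t<16-2); WM=16
i=6 t=0 v=6: DROP (t<16-2); WM=16
i=7 t=25 v=3: → [24,36),[20,32),[16,28); WM=24; [8,20) fires=7 [12,24) fires=7
i=8 t=27 v=4: → [24,36),[20,32),[16,28); WM=24
i=9 t=27 v=7: → [24,36),[20,32),[16,28); WM=24
i=10 t=34 v=4: → [32,44),[28,40),[24,36); WM=24
i=11 t=45 v=5: → [44,56),[40,52),[36,48); WM=44; [16,28) fires=7 [20,32) fires=7 [24,36) fires=7 [28,40) fires=4 [32,44) fires=4
i=12 t=46 v=5: → [44,56),[40,52),[36,48); WM=44
i=13 t=39 v=7: DROP (t<44-2); WM=44
i=14 t=33 v=8: DROP (t<44-2); WM=44

3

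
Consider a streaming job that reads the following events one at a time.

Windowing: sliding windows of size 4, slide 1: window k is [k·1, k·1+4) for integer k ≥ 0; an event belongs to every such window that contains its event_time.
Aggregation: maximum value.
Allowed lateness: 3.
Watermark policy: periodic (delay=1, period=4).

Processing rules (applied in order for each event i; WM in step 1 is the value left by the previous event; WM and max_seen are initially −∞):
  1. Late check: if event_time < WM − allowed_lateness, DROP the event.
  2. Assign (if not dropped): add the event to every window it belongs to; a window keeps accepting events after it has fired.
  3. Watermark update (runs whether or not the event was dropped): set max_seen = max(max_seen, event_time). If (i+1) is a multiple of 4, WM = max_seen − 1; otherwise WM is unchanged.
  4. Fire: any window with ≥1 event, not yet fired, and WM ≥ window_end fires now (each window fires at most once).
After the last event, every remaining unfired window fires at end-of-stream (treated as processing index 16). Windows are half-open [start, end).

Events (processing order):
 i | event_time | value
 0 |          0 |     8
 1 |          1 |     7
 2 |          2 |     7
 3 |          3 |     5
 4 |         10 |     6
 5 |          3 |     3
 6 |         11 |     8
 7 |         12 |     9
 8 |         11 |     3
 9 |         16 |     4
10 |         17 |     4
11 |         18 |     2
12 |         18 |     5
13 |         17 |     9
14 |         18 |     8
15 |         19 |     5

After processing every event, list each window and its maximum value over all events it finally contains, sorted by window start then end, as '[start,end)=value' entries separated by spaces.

[0,4)=8 [1,5)=7 [2,6)=7 [3,7)=5 [7,11)=6 [8,12)=8 [9,13)=9 [10,14)=9 [11,15)=9 [12,16)=9 [13,17)=4 [14,18)=9 [15,19)=9 [16,20)=9 [17,21)=9 [18,22)=8 [19,23)=5

i=0 t=0 v=8: → [0,4); WM=−∞
i=1 t=1 v=7: → [1,5),[0,4); WM=−∞
i=2 t=2 v=7: → [2,6),[1,5),[0,4); WM=−∞
i=3 t=3 v=5: → [3,7),[2,6),[1,5),[0,4); WM=2
i=4 t=10 v=6: → [10,14),[9,13),[8,12),[7,11); WM=2
i=5 t=3 v=3: → [3,7),[2,6),[1,5),[0,4); WM=2
i=6 t=11 v=8: → [11,15),[10,14),[9,13),[8,12); WM=2
i=7 t=12 v=9: → [12,16),[11,15),[10,14),[9,13); WM=11; [0,4) fires=8 [1,5) fires=7 [2,6) fires=7 [3,7) fires=5 [7,11) fires=6
i=8 t=11 v=3: → [11,15),[10,14),[9,13),[8,12); WM=11
i=9 t=16 v=4: → [16,20),[15,19),[14,18),[13,17); WM=11
i=10 t=17 v=4: → [17,21),[16,20),[15,19),[14,18); WM=11
i=11 t=18 v=2: → [18,22),[17,21),[16,20),[15,19); WM=17; [8,12) fires=8 [9,13) fires=9 [10,14) fires=9 [11,15) fires=9 [12,16) fires=9 [13,17) fires=4
i=12 t=18 v=5: → [18,22),[17,21),[16,20),[15,19); WM=17
i=13 t=17 v=9: → [17,21),[16,20),[15,19),[14,18); WM=17
i=14 t=18 v=8: → [18,22),[17,21),[16,20),[15,19); WM=17
i=15 t=19 v=5: → [19,23),[18,22),[17,21),[16,20); WM=18; [14,18) fires=9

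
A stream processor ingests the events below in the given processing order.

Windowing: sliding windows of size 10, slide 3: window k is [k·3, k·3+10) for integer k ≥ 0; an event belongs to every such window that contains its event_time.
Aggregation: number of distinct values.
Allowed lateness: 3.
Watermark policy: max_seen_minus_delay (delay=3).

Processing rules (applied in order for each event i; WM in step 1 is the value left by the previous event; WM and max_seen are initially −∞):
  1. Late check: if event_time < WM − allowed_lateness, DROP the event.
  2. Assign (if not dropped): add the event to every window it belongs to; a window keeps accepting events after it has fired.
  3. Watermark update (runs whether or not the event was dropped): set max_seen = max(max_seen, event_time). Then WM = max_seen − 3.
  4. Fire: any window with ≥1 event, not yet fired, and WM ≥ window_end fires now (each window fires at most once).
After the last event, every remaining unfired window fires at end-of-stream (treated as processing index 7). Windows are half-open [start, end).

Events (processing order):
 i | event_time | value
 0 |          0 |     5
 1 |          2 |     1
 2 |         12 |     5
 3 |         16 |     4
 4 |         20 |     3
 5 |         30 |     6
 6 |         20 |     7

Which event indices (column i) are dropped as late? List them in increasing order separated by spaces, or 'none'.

i=0 t=0 v=5: → [0,10); WM=-3
i=1 t=2 v=1: → [0,10); WM=-1
i=2 t=12 v=5: → [12,22),[9,19),[6,16),[3,13); WM=9
i=3 t=16 v=4: → [15,25),[12,22),[9,19); WM=13; [0,10) fires=2 [3,13) fires=1
i=4 t=20 v=3: → [18,28),[15,25),[12,22); WM=17; [6,16) fires=1
i=5 t=30 v=6: → [30,40),[27,37),[24,34),[21,31); WM=27; [9,19) fires=2 [12,22) fires=3 [15,25) fires=2
i=6 t=20 v=7: DROP (t<27-3); WM=27

6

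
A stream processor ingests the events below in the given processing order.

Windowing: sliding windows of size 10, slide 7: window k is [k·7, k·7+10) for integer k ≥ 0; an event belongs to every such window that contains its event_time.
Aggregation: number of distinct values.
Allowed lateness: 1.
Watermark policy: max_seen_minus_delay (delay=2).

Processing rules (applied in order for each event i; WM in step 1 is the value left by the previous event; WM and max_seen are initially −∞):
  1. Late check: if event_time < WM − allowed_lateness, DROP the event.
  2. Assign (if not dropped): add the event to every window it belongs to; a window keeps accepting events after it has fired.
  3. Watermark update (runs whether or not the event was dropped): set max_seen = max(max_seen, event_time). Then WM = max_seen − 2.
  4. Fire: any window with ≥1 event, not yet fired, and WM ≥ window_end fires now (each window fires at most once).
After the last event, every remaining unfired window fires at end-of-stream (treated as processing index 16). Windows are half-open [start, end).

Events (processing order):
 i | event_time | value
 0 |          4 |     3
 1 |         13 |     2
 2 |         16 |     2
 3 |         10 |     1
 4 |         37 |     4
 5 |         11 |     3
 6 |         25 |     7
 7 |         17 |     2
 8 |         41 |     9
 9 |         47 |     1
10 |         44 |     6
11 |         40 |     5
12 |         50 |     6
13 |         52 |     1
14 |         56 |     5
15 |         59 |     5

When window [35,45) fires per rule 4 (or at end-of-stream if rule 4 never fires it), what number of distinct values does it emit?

2

i=0 t=4 v=3: → [0,10); WM=2
i=1 t=13 v=2: → [7,17); WM=11; [0,10) fires=1
i=2 t=16 v=2: → [14,24),[7,17); WM=14
i=3 t=10 v=1: DROP (t<14-1); WM=14
i=4 t=37 v=4: → [35,45),[28,38); WM=35; [7,17) fires=1 [14,24) fires=1
i=5 t=11 v=3: DROP (t<35-1); WM=35
i=6 t=25 v=7: DROP (t<35-1); WM=35
i=7 t=17 v=2: DROP (t<35-1); WM=35
i=8 t=41 v=9: → [35,45); WM=39; [28,38) fires=1
i=9 t=47 v=1: → [42,52); WM=45; [35,45) fires=2
i=10 t=44 v=6: → [42,52),[35,45); WM=45
i=11 t=40 v=5: DROP (t<45-1); WM=45
i=12 t=50 v=6: → [49,59),[42,52); WM=48
i=13 t=52 v=1: → [49,59); WM=50
i=14 t=56 v=5: → [56,66),[49,59); WM=54; [42,52) fires=2
i=15 t=59 v=5: → [56,66); WM=57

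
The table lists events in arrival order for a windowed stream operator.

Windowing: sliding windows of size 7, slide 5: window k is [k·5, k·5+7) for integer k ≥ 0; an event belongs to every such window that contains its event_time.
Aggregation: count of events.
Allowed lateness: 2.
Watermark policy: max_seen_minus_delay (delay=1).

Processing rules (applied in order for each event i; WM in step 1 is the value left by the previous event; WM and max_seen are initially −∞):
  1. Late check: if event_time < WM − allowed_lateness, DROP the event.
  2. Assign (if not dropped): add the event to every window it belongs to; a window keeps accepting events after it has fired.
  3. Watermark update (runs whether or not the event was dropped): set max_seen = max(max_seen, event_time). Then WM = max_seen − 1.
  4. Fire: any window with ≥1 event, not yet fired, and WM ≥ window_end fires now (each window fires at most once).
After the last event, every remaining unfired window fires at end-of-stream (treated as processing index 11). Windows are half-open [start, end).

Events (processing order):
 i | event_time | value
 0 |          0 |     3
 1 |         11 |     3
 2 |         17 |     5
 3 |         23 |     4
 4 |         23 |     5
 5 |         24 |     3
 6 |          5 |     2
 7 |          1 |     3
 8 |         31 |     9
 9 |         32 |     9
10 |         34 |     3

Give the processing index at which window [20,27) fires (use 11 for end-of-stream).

8

i=0 t=0 v=3: → [0,7); WM=-1
i=1 t=11 v=3: → [10,17),[5,12); WM=10; [0,7) fires=1
i=2 t=17 v=5: → [15,22); WM=16; [5,12) fires=1
i=3 t=23 v=4: → [20,27); WM=22; [10,17) fires=1 [15,22) fires=1
i=4 t=23 v=5: → [20,27); WM=22
i=5 t=24 v=3: → [20,27); WM=23
i=6 t=5 v=2: DROP (t<23-2); WM=23
i=7 t=1 v=3: DROP (t<23-2); WM=23
i=8 t=31 v=9: → [30,37),[25,32); WM=30; [20,27) fires=3
i=9 t=32 v=9: → [30,37); WM=31
i=10 t=34 v=3: → [30,37); WM=33; [25,32) fires=1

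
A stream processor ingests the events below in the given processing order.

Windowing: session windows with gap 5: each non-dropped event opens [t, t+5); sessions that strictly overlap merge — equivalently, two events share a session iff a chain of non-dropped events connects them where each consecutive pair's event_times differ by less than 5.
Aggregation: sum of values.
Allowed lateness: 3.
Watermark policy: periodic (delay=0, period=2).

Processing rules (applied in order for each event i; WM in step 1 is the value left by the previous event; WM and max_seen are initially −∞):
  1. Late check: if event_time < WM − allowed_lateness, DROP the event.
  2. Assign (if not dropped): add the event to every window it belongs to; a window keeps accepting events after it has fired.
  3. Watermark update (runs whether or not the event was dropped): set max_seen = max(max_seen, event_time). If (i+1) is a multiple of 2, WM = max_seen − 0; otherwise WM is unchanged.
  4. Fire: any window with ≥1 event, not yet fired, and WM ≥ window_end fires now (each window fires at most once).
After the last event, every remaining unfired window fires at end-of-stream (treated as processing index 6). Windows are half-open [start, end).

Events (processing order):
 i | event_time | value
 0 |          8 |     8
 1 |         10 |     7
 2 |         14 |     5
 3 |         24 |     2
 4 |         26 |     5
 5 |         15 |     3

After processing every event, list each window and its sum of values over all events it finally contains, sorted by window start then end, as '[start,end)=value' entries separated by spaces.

[8,19)=20 [24,31)=7

i=0 t=8 v=8: → [8,13); WM=−∞
i=1 t=10 v=7: → [8,15); WM=10
i=2 t=14 v=5: → [8,19); WM=10
i=3 t=24 v=2: → [24,29); WM=24
i=4 t=26 v=5: → [24,31); WM=24
i=5 t=15 v=3: DROP (t<24-3); WM=26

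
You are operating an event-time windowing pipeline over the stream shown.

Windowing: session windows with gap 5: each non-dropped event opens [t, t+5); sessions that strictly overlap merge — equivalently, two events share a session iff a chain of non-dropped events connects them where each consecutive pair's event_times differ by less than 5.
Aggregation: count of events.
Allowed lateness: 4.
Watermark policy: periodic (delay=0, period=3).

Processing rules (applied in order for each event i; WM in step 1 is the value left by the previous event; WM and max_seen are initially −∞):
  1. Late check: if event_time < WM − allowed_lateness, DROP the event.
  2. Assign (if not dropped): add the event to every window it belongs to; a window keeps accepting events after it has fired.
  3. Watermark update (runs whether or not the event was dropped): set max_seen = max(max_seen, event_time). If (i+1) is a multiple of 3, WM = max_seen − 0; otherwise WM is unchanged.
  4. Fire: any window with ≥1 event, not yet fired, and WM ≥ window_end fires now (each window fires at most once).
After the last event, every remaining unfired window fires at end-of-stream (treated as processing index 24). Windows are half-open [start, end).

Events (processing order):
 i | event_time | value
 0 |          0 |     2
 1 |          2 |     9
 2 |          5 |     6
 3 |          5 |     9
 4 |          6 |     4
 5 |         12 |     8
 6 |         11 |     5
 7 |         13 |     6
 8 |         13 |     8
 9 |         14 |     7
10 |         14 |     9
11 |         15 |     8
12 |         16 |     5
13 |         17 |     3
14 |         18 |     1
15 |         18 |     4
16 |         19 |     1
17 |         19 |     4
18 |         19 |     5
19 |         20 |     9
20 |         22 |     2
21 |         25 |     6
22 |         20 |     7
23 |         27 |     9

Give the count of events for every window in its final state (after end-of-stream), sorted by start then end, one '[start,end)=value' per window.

i=0 t=0 v=2: → [0,5); WM=−∞
i=1 t=2 v=9: → [0,7); WM=−∞
i=2 t=5 v=6: → [0,10); WM=5
i=3 t=5 v=9: → [0,10); WM=5
i=4 t=6 v=4: → [0,11); WM=5
i=5 t=12 v=8: → [12,17); WM=12
i=6 t=11 v=5: → [11,17); WM=12
i=7 t=13 v=6: → [11,18); WM=12
i=8 t=13 v=8: → [11,18); WM=13
i=9 t=14 v=7: → [11,19); WM=13
i=10 t=14 v=9: → [11,19); WM=13
i=11 t=15 v=8: → [11,20); WM=15
i=12 t=16 v=5: → [11,21); WM=15
i=13 t=17 v=3: → [11,22); WM=15
i=14 t=18 v=1: → [11,23); WM=18
i=15 t=18 v=4: → [11,23); WM=18
i=16 t=19 v=1: → [11,24); WM=18
i=17 t=19 v=4: → [11,24); WM=19
i=18 t=19 v=5: → [11,24); WM=19
i=19 t=20 v=9: → [11,25); WM=19
i=20 t=22 v=2: → [11,27); WM=22
i=21 t=25 v=6: → [11,30); WM=22
i=22 t=20 v=7: → [11,30); WM=22
i=23 t=27 v=9: → [11,32); WM=27

[0,11)=5 [11,32)=19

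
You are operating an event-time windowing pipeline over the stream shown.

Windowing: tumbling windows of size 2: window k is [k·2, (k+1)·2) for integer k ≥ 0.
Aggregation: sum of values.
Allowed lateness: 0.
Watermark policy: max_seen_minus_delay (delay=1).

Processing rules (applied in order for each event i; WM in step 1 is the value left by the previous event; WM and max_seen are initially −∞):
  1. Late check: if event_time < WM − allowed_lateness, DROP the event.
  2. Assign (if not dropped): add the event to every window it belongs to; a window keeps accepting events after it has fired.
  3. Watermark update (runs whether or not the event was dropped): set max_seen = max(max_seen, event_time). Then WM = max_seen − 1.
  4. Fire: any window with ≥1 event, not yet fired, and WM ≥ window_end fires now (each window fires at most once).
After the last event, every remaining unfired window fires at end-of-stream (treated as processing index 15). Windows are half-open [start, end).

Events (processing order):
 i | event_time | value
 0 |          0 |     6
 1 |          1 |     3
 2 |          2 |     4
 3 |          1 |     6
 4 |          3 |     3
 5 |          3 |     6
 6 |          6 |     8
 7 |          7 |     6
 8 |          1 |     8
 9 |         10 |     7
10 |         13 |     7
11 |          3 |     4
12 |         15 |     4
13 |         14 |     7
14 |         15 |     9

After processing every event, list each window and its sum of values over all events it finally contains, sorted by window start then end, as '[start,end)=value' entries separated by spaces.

i=0 t=0 v=6: → [0,2); WM=-1
i=1 t=1 v=3: → [0,2); WM=0
i=2 t=2 v=4: → [2,4); WM=1
i=3 t=1 v=6: → [0,2); WM=1
i=4 t=3 v=3: → [2,4); WM=2; [0,2) fires=15
i=5 t=3 v=6: → [2,4); WM=2
i=6 t=6 v=8: → [6,8); WM=5; [2,4) fires=13
i=7 t=7 v=6: → [6,8); WM=6
i=8 t=1 v=8: DROP (t<6-0); WM=6
i=9 t=10 v=7: → [10,12); WM=9; [6,8) fires=14
i=10 t=13 v=7: → [12,14); WM=12; [10,12) fires=7
i=11 t=3 v=4: DROP (t<12-0); WM=12
i=12 t=15 v=4: → [14,16); WM=14; [12,14) fires=7
i=13 t=14 v=7: → [14,16); WM=14
i=14 t=15 v=9: → [14,16); WM=14

[0,2)=15 [2,4)=13 [6,8)=14 [10,12)=7 [12,14)=7 [14,16)=20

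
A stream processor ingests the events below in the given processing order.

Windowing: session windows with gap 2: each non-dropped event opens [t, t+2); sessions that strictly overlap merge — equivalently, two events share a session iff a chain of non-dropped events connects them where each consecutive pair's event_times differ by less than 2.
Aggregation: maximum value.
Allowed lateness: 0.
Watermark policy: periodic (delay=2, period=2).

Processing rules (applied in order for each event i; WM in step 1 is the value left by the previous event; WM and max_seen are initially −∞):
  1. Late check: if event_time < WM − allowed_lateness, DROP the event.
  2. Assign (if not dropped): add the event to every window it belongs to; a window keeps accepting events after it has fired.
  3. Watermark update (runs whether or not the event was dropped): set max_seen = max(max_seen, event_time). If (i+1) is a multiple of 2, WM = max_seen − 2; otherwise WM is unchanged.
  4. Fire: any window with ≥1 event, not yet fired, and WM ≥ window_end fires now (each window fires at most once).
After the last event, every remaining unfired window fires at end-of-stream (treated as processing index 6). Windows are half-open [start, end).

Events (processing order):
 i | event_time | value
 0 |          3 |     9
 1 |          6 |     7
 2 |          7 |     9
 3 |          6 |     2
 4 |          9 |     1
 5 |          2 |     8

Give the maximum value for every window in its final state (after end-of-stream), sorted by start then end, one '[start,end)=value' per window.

[3,5)=9 [6,9)=9 [9,11)=1

i=0 t=3 v=9: → [3,5); WM=−∞
i=1 t=6 v=7: → [6,8); WM=4
i=2 t=7 v=9: → [6,9); WM=4
i=3 t=6 v=2: → [6,9); WM=5
i=4 t=9 v=1: → [9,11); WM=5
i=5 t=2 v=8: DROP (t<5-0); WM=7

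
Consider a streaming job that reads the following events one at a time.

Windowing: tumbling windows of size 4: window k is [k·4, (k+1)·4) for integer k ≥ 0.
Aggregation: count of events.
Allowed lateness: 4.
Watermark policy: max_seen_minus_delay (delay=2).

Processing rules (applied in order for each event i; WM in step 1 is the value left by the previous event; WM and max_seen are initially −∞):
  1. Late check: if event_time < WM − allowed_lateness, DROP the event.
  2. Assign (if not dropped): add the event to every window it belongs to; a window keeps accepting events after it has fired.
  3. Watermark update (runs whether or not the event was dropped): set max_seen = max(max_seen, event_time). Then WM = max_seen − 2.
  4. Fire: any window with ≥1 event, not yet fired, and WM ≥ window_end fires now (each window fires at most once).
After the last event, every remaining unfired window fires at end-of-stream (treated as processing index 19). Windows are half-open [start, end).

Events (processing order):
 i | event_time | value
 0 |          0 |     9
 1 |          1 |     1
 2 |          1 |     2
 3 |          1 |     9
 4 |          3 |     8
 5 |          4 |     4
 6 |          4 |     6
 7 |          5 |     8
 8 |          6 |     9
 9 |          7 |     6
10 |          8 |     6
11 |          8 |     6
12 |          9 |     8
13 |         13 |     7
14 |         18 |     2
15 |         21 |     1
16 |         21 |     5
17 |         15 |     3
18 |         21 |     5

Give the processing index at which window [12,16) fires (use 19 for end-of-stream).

i=0 t=0 v=9: → [0,4); WM=-2
i=1 t=1 v=1: → [0,4); WM=-1
i=2 t=1 v=2: → [0,4); WM=-1
i=3 t=1 v=9: → [0,4); WM=-1
i=4 t=3 v=8: → [0,4); WM=1
i=5 t=4 v=4: → [4,8); WM=2
i=6 t=4 v=6: → [4,8); WM=2
i=7 t=5 v=8: → [4,8); WM=3
i=8 t=6 v=9: → [4,8); WM=4; [0,4) fires=5
i=9 t=7 v=6: → [4,8); WM=5
i=10 t=8 v=6: → [8,12); WM=6
i=11 t=8 v=6: → [8,12); WM=6
i=12 t=9 v=8: → [8,12); WM=7
i=13 t=13 v=7: → [12,16); WM=11; [4,8) fires=5
i=14 t=18 v=2: → [16,20); WM=16; [8,12) fires=3 [12,16) fires=1
i=15 t=21 v=1: → [20,24); WM=19
i=16 t=21 v=5: → [20,24); WM=19
i=17 t=15 v=3: → [12,16); WM=19
i=18 t=21 v=5: → [20,24); WM=19

14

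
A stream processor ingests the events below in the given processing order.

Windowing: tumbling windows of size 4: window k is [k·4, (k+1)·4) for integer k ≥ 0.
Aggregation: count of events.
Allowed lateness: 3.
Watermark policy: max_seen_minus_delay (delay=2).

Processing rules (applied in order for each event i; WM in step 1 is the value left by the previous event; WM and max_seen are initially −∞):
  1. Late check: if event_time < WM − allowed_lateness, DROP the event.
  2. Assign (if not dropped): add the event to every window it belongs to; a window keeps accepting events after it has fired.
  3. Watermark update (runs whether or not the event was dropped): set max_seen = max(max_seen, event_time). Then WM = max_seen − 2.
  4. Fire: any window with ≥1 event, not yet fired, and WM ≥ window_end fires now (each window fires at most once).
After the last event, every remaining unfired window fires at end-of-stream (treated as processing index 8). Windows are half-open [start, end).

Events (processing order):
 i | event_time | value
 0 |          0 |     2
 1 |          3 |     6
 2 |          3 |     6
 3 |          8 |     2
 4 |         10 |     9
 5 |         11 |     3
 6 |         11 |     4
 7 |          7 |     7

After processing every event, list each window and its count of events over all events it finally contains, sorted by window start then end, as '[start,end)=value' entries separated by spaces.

i=0 t=0 v=2: → [0,4); WM=-2
i=1 t=3 v=6: → [0,4); WM=1
i=2 t=3 v=6: → [0,4); WM=1
i=3 t=8 v=2: → [8,12); WM=6; [0,4) fires=3
i=4 t=10 v=9: → [8,12); WM=8
i=5 t=11 v=3: → [8,12); WM=9
i=6 t=11 v=4: → [8,12); WM=9
i=7 t=7 v=7: → [4,8); WM=9; [4,8) fires=1

[0,4)=3 [4,8)=1 [8,12)=4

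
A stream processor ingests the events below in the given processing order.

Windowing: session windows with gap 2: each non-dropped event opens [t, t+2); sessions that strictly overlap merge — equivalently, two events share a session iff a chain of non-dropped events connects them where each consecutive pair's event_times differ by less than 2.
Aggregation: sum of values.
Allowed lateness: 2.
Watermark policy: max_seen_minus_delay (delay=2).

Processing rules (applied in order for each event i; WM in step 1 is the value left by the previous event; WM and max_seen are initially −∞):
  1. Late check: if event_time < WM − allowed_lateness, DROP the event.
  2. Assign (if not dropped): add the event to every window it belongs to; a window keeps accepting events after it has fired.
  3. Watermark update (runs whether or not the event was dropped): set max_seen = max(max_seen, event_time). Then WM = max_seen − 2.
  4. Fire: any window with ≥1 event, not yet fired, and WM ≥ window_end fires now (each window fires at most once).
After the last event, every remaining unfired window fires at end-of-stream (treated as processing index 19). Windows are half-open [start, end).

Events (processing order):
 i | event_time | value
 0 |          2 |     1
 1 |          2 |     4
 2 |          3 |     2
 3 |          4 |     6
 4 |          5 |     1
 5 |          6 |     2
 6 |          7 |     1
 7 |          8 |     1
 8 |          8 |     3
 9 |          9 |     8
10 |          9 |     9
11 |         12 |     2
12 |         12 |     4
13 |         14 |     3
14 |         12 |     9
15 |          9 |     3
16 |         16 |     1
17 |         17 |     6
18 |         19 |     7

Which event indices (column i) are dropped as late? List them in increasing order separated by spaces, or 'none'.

i=0 t=2 v=1: → [2,4); WM=0
i=1 t=2 v=4: → [2,4); WM=0
i=2 t=3 v=2: → [2,5); WM=1
i=3 t=4 v=6: → [2,6); WM=2
i=4 t=5 v=1: → [2,7); WM=3
i=5 t=6 v=2: → [2,8); WM=4
i=6 t=7 v=1: → [2,9); WM=5
i=7 t=8 v=1: → [2,10); WM=6
i=8 t=8 v=3: → [2,10); WM=6
i=9 t=9 v=8: → [2,11); WM=7
i=10 t=9 v=9: → [2,11); WM=7
i=11 t=12 v=2: → [12,14); WM=10
i=12 t=12 v=4: → [12,14); WM=10
i=13 t=14 v=3: → [14,16); WM=12
i=14 t=12 v=9: → [12,14); WM=12
i=15 t=9 v=3: DROP (t<12-2); WM=12
i=16 t=16 v=1: → [16,18); WM=14
i=17 t=17 v=6: → [16,19); WM=15
i=18 t=19 v=7: → [19,21); WM=17

15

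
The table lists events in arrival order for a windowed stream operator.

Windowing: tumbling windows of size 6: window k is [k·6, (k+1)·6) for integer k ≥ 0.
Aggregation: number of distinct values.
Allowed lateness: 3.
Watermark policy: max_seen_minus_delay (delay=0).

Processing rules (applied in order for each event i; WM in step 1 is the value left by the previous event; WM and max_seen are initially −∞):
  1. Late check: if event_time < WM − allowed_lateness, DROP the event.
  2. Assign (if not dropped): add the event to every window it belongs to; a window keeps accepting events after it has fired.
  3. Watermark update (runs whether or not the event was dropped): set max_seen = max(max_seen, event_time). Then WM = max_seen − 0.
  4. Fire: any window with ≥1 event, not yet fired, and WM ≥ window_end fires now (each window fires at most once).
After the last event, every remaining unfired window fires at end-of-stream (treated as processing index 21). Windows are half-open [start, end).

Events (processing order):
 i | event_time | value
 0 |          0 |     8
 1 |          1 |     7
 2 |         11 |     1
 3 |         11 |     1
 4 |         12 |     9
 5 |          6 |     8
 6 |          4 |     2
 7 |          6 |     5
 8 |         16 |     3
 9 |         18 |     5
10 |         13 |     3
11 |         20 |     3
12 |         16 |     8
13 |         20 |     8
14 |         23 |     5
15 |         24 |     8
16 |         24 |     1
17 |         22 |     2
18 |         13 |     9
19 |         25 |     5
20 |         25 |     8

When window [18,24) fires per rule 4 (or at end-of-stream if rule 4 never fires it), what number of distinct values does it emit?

3

i=0 t=0 v=8: → [0,6); WM=0
i=1 t=1 v=7: → [0,6); WM=1
i=2 t=11 v=1: → [6,12); WM=11; [0,6) fires=2
i=3 t=11 v=1: → [6,12); WM=11
i=4 t=12 v=9: → [12,18); WM=12; [6,12) fires=1
i=5 t=6 v=8: DROP (t<12-3); WM=12
i=6 t=4 v=2: DROP (t<12-3); WM=12
i=7 t=6 v=5: DROP (t<12-3); WM=12
i=8 t=16 v=3: → [12,18); WM=16
i=9 t=18 v=5: → [18,24); WM=18; [12,18) fires=2
i=10 t=13 v=3: DROP (t<18-3); WM=18
i=11 t=20 v=3: → [18,24); WM=20
i=12 t=16 v=8: DROP (t<20-3); WM=20
i=13 t=20 v=8: → [18,24); WM=20
i=14 t=23 v=5: → [18,24); WM=23
i=15 t=24 v=8: → [24,30); WM=24; [18,24) fires=3
i=16 t=24 v=1: → [24,30); WM=24
i=17 t=22 v=2: → [18,24); WM=24
i=18 t=13 v=9: DROP (t<24-3); WM=24
i=19 t=25 v=5: → [24,30); WM=25
i=20 t=25 v=8: → [24,30); WM=25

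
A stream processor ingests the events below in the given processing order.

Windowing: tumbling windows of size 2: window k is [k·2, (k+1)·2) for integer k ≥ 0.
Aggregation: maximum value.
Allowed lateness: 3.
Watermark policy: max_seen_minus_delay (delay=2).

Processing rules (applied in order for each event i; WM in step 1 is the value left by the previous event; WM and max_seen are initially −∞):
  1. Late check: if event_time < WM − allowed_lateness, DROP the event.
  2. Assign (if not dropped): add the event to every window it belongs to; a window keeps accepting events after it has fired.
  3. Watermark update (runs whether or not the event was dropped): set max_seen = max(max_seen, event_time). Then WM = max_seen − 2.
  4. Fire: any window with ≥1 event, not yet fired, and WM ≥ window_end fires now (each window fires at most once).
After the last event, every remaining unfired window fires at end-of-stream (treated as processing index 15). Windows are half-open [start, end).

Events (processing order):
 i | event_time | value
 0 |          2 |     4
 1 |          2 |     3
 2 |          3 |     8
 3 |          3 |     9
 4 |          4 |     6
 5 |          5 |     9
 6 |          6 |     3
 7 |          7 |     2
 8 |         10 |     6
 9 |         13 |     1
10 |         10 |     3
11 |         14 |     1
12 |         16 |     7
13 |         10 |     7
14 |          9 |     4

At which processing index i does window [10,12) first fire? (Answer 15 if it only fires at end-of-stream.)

11

i=0 t=2 v=4: → [2,4); WM=0
i=1 t=2 v=3: → [2,4); WM=0
i=2 t=3 v=8: → [2,4); WM=1
i=3 t=3 v=9: → [2,4); WM=1
i=4 t=4 v=6: → [4,6); WM=2
i=5 t=5 v=9: → [4,6); WM=3
i=6 t=6 v=3: → [6,8); WM=4; [2,4) fires=9
i=7 t=7 v=2: → [6,8); WM=5
i=8 t=10 v=6: → [10,12); WM=8; [4,6) fires=9 [6,8) fires=3
i=9 t=13 v=1: → [12,14); WM=11
i=10 t=10 v=3: → [10,12); WM=11
i=11 t=14 v=1: → [14,16); WM=12; [10,12) fires=6
i=12 t=16 v=7: → [16,18); WM=14; [12,14) fires=1
i=13 t=10 v=7: DROP (t<14-3); WM=14
i=14 t=9 v=4: DROP (t<14-3); WM=14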